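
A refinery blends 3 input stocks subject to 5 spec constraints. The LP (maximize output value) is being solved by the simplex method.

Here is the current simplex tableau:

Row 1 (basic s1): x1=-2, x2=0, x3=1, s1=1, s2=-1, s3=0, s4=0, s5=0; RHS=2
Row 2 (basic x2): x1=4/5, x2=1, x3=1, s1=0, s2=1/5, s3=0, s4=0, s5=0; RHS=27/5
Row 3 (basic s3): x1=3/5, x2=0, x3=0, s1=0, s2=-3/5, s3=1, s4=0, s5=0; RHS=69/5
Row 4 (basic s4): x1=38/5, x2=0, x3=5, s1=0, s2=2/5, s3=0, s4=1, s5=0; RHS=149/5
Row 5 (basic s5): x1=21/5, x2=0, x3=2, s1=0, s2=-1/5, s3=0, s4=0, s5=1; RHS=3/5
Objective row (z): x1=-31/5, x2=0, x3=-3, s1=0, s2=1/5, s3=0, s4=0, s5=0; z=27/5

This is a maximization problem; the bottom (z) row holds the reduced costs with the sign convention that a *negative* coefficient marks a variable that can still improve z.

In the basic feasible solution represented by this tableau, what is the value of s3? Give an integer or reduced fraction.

s3 is basic (row 3); its value is the RHS of that row: 69/5.

69/5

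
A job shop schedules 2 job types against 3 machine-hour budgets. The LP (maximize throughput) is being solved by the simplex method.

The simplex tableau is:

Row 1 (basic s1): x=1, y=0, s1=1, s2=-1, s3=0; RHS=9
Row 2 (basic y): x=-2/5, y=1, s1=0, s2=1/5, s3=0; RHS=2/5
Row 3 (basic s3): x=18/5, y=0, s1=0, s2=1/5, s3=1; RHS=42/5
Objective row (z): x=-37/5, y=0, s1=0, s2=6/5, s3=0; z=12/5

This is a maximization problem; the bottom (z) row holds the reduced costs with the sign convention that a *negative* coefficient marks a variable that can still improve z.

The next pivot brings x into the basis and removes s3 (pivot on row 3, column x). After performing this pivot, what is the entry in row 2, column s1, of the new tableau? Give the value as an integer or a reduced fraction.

Pivot element is row 3, column x: 18/5.
Normalize row 3: new (row 3, s1) = 0/(18/5) = 0.
row 2 ← row 2 − (-2/5)·(new row 3): 0 − (-2/5)·0 = 0.

0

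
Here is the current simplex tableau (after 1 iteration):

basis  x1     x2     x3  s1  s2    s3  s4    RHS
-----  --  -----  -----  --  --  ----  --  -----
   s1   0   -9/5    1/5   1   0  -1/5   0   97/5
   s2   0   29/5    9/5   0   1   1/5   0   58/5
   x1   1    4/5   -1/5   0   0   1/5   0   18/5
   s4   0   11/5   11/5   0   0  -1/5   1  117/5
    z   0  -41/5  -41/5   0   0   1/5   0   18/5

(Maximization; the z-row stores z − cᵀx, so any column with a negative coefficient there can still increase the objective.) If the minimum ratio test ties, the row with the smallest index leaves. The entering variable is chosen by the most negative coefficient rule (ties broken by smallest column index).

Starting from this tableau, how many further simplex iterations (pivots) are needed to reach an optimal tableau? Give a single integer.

2

pivot: x2 in, s2 out → z = 20
pivot: x3 in, x2 out → z = 508/9
No improving column remains; optimal.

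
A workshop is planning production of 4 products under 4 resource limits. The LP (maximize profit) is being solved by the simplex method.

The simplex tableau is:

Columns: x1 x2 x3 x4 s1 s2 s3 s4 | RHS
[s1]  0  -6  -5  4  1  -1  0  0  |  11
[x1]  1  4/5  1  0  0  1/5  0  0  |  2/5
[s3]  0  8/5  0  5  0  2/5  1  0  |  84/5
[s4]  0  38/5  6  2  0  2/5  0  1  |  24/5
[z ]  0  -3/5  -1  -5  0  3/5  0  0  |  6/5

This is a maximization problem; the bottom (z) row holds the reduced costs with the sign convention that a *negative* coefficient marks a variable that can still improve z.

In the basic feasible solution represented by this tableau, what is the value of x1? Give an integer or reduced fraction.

2/5

x1 is basic (row 2); its value is the RHS of that row: 2/5.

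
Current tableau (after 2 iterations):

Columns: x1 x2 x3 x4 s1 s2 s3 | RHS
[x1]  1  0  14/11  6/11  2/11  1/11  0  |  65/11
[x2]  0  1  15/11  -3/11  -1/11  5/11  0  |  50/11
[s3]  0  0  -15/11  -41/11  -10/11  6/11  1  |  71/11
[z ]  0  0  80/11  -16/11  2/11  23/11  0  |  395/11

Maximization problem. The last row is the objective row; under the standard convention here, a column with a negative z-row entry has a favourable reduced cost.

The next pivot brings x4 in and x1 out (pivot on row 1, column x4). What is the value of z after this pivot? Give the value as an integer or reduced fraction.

155/3

Minimum ratio for x4: (65/11)/(6/11) = 65/6.
z changes by −(z-row coeff of x4)·ratio = −(-16/11)·(65/6) = 520/33.
New z = 395/11 + (520/33) = 155/3.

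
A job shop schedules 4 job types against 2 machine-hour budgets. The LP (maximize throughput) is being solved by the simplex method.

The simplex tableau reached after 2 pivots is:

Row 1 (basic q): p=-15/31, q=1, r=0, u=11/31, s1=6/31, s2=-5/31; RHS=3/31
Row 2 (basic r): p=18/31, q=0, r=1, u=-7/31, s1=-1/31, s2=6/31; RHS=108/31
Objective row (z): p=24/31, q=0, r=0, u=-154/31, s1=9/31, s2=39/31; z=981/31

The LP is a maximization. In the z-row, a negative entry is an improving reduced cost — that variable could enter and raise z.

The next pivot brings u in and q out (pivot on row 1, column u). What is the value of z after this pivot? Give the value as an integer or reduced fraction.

33

Minimum ratio for u: (3/31)/(11/31) = 3/11.
z changes by −(z-row coeff of u)·ratio = −(-154/31)·(3/11) = 42/31.
New z = 981/31 + (42/31) = 33.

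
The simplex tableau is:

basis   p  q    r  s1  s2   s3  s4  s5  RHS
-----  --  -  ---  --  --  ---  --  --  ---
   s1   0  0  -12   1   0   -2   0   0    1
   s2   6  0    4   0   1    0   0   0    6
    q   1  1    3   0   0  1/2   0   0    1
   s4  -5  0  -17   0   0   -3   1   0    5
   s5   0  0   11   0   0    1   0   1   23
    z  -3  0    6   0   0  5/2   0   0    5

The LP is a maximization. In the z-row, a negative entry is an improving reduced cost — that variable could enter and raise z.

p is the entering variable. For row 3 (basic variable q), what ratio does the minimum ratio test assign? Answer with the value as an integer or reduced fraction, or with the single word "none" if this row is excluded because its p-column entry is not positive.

1

Ratio = RHS / (p entry) = 1 / 1 = 1.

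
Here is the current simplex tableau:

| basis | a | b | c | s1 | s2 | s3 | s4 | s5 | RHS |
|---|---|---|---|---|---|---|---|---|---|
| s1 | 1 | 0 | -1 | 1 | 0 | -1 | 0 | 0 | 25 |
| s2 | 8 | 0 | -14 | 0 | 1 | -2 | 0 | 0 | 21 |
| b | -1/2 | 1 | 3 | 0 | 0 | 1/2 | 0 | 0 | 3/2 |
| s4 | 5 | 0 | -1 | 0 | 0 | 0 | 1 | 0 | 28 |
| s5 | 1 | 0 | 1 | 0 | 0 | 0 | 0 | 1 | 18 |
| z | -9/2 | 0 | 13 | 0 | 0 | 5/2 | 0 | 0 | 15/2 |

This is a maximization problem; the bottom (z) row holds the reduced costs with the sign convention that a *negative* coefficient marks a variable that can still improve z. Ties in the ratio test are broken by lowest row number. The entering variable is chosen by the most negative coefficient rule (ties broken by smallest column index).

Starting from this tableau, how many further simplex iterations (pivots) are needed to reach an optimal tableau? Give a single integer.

1

pivot: a in, s2 out → z = 309/16
No improving column remains; optimal.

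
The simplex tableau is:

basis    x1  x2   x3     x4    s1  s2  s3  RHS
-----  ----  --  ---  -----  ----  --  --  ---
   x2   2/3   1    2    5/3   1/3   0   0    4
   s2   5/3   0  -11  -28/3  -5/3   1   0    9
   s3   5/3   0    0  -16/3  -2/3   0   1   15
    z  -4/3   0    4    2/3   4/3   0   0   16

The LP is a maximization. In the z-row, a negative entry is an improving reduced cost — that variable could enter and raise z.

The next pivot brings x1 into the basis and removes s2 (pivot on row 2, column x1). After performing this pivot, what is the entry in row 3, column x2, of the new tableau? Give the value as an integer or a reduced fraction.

Pivot element is row 2, column x1: 5/3.
Normalize row 2: new (row 2, x2) = 0/(5/3) = 0.
row 3 ← row 3 − (5/3)·(new row 2): 0 − (5/3)·0 = 0.

0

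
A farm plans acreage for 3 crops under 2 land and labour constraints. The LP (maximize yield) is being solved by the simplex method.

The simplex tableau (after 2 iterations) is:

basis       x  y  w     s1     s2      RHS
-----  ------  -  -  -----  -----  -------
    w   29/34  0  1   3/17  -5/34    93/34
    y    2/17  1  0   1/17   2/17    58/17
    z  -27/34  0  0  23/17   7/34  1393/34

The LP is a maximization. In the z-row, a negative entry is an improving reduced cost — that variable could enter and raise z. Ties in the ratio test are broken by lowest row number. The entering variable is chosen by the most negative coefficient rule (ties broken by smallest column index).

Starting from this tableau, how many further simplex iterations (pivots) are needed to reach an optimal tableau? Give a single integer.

1

pivot: x in, w out → z = 1262/29
No improving column remains; optimal.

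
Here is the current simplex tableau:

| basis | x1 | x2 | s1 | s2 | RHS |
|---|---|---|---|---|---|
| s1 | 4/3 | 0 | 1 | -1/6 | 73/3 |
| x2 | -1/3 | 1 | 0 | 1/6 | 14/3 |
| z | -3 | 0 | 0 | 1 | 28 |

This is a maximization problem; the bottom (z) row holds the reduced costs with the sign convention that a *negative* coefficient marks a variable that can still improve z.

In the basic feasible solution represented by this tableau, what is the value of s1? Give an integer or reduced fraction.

73/3

s1 is basic (row 1); its value is the RHS of that row: 73/3.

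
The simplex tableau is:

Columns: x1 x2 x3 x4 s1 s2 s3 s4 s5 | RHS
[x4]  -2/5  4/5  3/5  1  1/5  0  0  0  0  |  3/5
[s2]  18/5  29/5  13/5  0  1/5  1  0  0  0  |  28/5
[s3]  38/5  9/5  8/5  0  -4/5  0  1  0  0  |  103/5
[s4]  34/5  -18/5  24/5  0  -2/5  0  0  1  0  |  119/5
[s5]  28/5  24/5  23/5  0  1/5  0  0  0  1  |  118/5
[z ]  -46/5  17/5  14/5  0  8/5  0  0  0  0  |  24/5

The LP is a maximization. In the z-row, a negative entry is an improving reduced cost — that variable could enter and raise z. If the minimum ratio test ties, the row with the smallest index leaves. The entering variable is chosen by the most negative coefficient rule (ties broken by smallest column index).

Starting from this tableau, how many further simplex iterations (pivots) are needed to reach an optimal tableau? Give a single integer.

1

pivot: x1 in, s2 out → z = 172/9
No improving column remains; optimal.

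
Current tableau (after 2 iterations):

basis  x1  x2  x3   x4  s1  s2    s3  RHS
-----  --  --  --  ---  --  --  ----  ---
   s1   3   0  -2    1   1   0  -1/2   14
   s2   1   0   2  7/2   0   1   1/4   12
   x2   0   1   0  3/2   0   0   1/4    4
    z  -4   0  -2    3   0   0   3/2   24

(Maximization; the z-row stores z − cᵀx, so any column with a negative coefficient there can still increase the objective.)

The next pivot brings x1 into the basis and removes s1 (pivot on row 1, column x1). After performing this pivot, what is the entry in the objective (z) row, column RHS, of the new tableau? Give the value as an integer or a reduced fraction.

Pivot element is row 1, column x1: 3.
Normalize row 1: new (row 1, RHS) = 14/3 = 14/3.
z-row ← z-row − (-4)·(new row 1): 24 − (-4)·(14/3) = 128/3.

128/3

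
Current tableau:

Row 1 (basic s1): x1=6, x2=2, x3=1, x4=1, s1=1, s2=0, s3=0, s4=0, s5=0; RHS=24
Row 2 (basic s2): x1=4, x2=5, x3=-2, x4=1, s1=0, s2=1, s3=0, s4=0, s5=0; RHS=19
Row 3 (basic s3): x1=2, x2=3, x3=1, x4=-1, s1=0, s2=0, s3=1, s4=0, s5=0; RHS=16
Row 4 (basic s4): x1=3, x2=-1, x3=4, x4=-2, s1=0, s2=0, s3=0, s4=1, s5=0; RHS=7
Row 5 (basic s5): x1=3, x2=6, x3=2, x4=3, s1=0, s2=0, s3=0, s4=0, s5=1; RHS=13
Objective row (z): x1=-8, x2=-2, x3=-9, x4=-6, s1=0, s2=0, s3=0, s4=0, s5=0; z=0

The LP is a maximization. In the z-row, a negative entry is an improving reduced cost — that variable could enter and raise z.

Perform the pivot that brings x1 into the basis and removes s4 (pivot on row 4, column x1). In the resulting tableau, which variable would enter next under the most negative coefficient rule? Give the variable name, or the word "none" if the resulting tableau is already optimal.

x4

Pivot element 3. New z-row = old z-row − (-8)·(row 4/3).
Updated z-row coefficients: x1: 0, x2: -14/3, x3: 5/3, x4: -34/3, s1: 0, s2: 0, s3: 0, s4: 8/3, s5: 0.
The most negative is -34/3 in column x4, so x4 would enter next.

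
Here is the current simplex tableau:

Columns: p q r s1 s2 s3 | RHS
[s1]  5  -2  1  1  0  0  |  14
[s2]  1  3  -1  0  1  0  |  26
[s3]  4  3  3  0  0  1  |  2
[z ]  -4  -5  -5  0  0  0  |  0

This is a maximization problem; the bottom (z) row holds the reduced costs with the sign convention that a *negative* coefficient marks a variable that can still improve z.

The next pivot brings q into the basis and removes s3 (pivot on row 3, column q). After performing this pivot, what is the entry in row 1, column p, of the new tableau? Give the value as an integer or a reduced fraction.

23/3

Pivot element is row 3, column q: 3.
Normalize row 3: new (row 3, p) = 4/3 = 4/3.
row 1 ← row 1 − (-2)·(new row 3): 5 − (-2)·(4/3) = 23/3.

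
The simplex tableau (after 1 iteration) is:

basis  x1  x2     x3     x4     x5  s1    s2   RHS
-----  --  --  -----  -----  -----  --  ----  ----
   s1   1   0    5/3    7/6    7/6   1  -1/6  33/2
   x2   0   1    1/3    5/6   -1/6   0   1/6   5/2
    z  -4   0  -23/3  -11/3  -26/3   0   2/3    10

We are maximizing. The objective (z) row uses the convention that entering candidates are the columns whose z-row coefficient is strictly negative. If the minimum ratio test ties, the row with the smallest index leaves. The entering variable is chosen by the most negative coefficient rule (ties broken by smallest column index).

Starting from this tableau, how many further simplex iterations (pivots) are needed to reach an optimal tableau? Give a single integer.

pivot: x5 in, s1 out → z = 928/7
pivot: s2 in, x2 out → z = 152
No improving column remains; optimal.

2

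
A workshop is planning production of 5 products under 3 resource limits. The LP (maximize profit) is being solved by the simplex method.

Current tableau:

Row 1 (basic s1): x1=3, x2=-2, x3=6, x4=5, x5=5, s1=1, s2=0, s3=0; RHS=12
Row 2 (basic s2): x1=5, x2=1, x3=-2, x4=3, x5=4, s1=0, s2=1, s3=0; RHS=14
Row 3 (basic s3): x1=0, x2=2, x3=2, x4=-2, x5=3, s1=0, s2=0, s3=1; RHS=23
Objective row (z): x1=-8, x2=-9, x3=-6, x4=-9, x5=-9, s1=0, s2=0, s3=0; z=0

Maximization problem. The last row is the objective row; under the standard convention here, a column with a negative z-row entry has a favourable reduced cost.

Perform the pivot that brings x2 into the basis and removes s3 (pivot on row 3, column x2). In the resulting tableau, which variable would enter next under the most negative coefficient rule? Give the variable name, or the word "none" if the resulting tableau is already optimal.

x4

Pivot element 2. New z-row = old z-row − (-9)·(row 3/2).
Updated z-row coefficients: x1: -8, x2: 0, x3: 3, x4: -18, x5: 9/2, s1: 0, s2: 0, s3: 9/2.
The most negative is -18 in column x4, so x4 would enter next.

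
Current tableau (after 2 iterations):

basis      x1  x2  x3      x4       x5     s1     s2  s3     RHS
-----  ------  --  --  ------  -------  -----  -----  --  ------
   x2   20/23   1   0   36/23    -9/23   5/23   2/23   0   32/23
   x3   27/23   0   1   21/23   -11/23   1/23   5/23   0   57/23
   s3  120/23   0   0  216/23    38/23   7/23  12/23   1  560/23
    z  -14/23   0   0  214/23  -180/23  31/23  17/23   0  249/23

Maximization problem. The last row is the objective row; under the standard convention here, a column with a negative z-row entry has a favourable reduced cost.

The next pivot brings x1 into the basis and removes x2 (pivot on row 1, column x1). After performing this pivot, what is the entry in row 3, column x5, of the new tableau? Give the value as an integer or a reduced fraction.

4

Pivot element is row 1, column x1: 20/23.
Normalize row 1: new (row 1, x5) = (-9/23)/(20/23) = -9/20.
row 3 ← row 3 − (120/23)·(new row 1): 38/23 − (120/23)·(-9/20) = 4.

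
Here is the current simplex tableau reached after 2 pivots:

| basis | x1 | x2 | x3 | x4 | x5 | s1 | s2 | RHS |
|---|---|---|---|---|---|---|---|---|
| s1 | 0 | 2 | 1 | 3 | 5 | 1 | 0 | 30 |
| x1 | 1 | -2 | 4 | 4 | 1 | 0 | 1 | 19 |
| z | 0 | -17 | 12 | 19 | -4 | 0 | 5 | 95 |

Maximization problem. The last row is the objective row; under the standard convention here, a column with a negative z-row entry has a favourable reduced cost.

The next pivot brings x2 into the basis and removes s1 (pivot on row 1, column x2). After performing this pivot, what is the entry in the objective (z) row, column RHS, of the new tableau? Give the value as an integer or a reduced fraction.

350

Pivot element is row 1, column x2: 2.
Normalize row 1: new (row 1, RHS) = 30/2 = 15.
z-row ← z-row − (-17)·(new row 1): 95 − (-17)·15 = 350.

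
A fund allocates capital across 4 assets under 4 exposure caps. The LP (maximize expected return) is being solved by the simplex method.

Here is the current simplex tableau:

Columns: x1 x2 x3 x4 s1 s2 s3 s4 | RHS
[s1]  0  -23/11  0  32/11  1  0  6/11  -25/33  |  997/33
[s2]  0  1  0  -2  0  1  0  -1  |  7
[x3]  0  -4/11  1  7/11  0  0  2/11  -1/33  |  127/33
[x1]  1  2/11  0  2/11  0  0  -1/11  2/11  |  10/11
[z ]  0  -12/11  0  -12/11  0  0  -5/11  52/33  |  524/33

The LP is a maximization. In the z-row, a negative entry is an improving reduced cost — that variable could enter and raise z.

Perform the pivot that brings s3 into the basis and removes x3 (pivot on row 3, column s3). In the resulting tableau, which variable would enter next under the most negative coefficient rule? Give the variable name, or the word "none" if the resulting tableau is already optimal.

x2

Pivot element 2/11. New z-row = old z-row − (-5/11)·(row 3/(2/11)).
Updated z-row coefficients: x1: 0, x2: -2, x3: 5/2, x4: 1/2, s1: 0, s2: 0, s3: 0, s4: 3/2.
The most negative is -2 in column x2, so x2 would enter next.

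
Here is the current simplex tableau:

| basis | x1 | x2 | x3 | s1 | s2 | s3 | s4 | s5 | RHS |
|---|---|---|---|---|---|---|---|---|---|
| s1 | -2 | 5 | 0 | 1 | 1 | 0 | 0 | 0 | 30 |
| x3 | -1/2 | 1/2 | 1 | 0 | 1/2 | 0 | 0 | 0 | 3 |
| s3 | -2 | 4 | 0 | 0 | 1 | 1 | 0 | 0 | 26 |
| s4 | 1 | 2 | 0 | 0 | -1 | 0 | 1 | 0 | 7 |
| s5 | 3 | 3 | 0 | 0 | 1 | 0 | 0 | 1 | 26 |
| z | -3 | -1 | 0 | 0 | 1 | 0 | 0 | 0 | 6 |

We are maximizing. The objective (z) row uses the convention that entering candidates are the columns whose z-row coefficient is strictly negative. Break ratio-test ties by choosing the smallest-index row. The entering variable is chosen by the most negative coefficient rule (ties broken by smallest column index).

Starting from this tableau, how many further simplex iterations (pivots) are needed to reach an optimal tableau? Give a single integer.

pivot: x1 in, s4 out → z = 27
pivot: s2 in, s5 out → z = 59/2
No improving column remains; optimal.

2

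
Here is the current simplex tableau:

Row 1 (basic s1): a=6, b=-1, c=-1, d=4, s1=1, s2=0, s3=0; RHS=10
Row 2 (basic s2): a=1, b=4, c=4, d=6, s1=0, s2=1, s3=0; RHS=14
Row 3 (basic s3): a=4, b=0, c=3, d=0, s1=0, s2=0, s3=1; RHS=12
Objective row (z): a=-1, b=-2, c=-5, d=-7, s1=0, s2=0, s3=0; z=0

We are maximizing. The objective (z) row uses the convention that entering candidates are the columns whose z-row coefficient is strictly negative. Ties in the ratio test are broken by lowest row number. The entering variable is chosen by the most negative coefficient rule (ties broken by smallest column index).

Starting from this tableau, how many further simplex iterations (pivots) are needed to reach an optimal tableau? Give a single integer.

pivot: d in, s2 out → z = 49/3
pivot: c in, d out → z = 35/2
No improving column remains; optimal.

2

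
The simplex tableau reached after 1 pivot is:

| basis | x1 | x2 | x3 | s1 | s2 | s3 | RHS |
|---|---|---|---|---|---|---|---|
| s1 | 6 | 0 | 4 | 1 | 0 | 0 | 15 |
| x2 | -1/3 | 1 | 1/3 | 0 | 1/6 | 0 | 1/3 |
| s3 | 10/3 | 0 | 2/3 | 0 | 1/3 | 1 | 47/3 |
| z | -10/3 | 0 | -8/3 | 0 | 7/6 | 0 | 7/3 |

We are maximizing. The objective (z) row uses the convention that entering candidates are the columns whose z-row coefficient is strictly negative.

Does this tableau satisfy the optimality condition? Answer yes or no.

no

Column x1 has objective-row coefficient -10/3, which is negative; an improving pivot exists, so not yet optimal.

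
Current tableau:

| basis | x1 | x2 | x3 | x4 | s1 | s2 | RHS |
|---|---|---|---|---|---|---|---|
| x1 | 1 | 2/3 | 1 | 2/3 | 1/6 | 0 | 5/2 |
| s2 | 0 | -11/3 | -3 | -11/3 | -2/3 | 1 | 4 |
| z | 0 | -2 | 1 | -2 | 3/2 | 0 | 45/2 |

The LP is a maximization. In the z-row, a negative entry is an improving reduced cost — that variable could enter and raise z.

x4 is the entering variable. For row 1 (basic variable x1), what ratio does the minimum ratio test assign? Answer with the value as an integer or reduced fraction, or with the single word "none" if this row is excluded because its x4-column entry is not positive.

Ratio = RHS / (x4 entry) = (5/2) / (2/3) = 15/4.

15/4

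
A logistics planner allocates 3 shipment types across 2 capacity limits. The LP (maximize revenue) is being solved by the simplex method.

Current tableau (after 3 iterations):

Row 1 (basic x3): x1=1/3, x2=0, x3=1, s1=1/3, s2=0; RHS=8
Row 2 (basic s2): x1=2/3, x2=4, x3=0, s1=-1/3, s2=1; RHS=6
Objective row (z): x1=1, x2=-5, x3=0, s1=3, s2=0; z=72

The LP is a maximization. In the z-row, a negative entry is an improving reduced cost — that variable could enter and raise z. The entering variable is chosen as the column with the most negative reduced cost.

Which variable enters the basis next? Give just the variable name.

Objective-row coefficients: x1: 1, x2: -5, x3: 0, s1: 3, s2: 0.
The most negative is -5 in column x2, so x2 enters.

x2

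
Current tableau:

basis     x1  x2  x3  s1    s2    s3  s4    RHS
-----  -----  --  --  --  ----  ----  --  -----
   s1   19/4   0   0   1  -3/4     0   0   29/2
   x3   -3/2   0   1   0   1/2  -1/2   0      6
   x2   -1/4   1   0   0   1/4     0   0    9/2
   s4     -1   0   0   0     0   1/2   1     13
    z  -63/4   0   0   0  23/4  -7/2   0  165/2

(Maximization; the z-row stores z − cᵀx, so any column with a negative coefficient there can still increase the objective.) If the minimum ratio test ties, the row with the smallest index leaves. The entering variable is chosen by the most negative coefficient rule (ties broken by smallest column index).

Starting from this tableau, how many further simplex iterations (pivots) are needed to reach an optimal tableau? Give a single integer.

pivot: x1 in, s1 out → z = 2481/19
pivot: s3 in, s4 out → z = 4616/19
No improving column remains; optimal.

2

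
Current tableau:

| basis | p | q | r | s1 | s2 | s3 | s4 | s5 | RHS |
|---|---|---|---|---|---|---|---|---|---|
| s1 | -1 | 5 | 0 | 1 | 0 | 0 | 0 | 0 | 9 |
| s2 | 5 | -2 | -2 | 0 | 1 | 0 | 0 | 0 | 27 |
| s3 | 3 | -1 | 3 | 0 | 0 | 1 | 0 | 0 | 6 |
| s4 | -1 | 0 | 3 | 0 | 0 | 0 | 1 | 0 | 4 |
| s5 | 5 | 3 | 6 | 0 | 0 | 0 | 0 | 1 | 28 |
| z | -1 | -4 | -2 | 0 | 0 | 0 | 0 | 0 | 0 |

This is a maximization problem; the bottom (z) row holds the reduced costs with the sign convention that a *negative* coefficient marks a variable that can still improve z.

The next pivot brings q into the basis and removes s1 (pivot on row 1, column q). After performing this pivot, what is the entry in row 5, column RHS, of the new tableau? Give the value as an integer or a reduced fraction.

113/5

Pivot element is row 1, column q: 5.
Normalize row 1: new (row 1, RHS) = 9/5 = 9/5.
row 5 ← row 5 − 3·(new row 1): 28 − 3·(9/5) = 113/5.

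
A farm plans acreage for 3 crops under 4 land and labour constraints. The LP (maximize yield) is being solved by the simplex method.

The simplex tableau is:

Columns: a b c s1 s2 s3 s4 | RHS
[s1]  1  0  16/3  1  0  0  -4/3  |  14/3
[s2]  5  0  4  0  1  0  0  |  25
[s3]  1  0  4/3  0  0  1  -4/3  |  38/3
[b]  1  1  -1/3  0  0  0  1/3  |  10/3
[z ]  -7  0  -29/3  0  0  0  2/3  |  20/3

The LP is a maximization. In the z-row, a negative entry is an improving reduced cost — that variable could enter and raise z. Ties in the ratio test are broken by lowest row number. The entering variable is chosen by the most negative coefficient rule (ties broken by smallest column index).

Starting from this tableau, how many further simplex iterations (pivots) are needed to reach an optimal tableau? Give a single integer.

pivot: c in, s1 out → z = 121/8
pivot: a in, b out → z = 558/17
pivot: s4 in, a out → z = 81/2
No improving column remains; optimal.

3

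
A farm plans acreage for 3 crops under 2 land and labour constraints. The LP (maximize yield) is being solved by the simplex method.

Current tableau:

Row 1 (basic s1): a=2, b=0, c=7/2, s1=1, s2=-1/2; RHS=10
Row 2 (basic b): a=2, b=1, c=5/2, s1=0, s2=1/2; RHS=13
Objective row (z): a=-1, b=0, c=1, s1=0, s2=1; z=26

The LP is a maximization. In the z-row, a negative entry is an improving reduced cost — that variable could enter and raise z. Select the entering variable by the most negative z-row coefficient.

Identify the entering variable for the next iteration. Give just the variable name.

a

Objective-row coefficients: a: -1, b: 0, c: 1, s1: 0, s2: 1.
The most negative is -1 in column a, so a enters.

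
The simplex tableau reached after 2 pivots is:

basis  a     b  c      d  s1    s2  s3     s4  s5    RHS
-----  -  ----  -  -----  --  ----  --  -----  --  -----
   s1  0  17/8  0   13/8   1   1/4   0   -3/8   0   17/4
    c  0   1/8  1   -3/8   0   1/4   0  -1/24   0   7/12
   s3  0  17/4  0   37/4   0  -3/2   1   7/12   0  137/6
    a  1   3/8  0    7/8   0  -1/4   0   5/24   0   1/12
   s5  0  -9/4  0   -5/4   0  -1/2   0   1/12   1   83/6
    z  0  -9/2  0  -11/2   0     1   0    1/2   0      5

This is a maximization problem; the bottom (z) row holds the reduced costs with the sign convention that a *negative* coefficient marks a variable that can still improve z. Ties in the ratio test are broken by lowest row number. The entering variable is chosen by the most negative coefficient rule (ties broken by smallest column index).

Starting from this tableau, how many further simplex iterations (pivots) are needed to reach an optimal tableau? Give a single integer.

pivot: d in, a out → z = 116/21
pivot: b in, d out → z = 6
pivot: s2 in, c out → z = 28/3
No improving column remains; optimal.

3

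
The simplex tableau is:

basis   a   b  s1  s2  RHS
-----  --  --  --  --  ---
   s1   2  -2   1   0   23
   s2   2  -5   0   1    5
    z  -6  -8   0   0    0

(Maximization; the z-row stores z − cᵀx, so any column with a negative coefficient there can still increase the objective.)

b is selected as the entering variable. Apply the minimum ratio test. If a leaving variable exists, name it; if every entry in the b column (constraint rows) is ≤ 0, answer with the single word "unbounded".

b-column entries: row 1: -2, row 2: -5. All ≤ 0, so b can increase without bound; the LP is unbounded in this direction.

unbounded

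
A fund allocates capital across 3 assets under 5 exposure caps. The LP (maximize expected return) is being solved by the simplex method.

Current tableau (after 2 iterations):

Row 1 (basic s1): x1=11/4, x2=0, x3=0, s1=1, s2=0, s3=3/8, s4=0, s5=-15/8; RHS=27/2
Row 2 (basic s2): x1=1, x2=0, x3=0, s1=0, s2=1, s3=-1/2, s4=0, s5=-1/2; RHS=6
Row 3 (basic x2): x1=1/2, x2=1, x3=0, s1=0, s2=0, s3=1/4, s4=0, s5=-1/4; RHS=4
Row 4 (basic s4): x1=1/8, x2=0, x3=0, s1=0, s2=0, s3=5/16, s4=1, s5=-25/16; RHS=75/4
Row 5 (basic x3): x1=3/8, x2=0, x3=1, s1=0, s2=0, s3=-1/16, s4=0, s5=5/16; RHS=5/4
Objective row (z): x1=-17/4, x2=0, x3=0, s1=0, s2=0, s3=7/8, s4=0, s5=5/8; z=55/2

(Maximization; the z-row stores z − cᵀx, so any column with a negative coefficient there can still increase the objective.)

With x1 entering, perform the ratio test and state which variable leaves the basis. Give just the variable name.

Ratios: row 1 (s1): (27/2)/(11/4) = 54/11; row 2 (s2): 6/1 = 6; row 3 (x2): 4/(1/2) = 8; row 4 (s4): (75/4)/(1/8) = 150; row 5 (x3): (5/4)/(3/8) = 10/3.
Minimum ratio 10/3 is in the x3 row, so x3 leaves.

x3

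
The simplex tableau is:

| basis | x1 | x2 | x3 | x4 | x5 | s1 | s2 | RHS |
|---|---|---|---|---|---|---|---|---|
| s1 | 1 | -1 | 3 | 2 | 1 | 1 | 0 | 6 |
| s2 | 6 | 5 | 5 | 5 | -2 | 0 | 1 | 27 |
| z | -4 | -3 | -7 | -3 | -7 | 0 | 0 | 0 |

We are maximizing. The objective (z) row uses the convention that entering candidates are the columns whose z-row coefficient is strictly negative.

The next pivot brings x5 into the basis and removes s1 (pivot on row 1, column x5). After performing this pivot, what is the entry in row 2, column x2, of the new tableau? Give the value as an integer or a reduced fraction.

3

Pivot element is row 1, column x5: 1.
Normalize row 1: new (row 1, x2) = (-1)/1 = -1.
row 2 ← row 2 − (-2)·(new row 1): 5 − (-2)·(-1) = 3.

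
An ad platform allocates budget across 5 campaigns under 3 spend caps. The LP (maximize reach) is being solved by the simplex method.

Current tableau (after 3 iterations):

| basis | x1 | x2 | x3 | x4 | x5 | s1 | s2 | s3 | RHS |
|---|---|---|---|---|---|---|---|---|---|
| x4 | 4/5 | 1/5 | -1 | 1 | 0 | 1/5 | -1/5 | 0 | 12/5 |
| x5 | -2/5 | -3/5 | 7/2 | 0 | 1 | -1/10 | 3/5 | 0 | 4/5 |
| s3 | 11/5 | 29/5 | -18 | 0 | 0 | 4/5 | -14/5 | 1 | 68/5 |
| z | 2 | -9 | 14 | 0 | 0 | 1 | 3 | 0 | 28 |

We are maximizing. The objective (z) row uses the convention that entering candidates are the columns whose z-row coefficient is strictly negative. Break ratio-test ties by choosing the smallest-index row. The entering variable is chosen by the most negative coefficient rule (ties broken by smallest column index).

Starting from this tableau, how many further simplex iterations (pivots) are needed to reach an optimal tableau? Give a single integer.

pivot: x2 in, s3 out → z = 1424/29
pivot: x3 in, x5 out → z = 6448/95
No improving column remains; optimal.

2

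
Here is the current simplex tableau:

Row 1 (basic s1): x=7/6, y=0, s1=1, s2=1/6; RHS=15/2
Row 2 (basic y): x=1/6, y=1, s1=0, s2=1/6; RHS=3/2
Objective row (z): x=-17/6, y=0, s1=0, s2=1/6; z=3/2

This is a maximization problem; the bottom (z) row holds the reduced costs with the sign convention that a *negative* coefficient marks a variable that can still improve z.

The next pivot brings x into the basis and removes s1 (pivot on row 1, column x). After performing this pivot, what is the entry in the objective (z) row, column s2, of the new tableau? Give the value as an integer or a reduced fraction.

4/7

Pivot element is row 1, column x: 7/6.
Normalize row 1: new (row 1, s2) = (1/6)/(7/6) = 1/7.
z-row ← z-row − (-17/6)·(new row 1): 1/6 − (-17/6)·(1/7) = 4/7.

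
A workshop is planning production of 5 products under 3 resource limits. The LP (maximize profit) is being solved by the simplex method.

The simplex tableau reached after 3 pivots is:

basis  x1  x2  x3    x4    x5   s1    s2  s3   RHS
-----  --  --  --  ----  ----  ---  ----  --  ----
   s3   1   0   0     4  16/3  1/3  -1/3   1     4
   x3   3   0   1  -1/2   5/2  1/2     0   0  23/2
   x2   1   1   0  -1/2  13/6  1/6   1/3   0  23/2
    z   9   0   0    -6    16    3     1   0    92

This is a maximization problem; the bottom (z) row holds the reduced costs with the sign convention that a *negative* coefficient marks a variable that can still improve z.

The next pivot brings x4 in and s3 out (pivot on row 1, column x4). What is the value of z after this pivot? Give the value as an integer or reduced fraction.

98

Minimum ratio for x4: 4/4 = 1.
z changes by −(z-row coeff of x4)·ratio = −(-6)·1 = 6.
New z = 92 + 6 = 98.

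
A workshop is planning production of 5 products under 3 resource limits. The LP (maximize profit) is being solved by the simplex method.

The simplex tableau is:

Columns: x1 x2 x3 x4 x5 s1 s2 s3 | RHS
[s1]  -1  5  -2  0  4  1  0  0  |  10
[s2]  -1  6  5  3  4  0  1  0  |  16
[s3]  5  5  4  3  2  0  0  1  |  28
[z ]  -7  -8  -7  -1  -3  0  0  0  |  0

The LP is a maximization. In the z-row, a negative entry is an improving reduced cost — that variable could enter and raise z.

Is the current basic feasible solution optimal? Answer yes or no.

Column x1 has objective-row coefficient -7, which is negative; an improving pivot exists, so not yet optimal.

no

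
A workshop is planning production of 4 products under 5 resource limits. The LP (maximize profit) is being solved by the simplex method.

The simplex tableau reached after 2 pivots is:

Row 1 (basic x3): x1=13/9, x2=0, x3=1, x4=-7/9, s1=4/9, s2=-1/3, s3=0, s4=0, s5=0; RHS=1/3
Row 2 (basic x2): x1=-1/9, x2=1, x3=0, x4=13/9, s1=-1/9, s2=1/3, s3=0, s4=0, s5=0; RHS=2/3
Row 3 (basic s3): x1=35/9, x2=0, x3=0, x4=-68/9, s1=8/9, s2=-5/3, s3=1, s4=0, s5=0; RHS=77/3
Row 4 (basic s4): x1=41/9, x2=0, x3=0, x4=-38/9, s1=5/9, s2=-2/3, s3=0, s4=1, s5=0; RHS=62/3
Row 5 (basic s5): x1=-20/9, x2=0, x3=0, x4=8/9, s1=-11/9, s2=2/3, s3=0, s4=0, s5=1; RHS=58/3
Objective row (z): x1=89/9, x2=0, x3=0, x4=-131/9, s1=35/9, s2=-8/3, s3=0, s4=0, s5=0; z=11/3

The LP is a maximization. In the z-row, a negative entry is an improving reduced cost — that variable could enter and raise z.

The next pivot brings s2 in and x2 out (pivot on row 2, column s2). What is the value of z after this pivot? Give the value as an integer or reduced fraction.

9

Minimum ratio for s2: (2/3)/(1/3) = 2.
z changes by −(z-row coeff of s2)·ratio = −(-8/3)·2 = 16/3.
New z = 11/3 + (16/3) = 9.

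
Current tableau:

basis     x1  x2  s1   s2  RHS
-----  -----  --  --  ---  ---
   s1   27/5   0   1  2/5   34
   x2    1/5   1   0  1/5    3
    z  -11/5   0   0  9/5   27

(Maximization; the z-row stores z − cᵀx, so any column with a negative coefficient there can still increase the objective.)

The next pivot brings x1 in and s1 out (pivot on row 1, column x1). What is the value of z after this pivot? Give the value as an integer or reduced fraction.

1103/27

Minimum ratio for x1: 34/(27/5) = 170/27.
z changes by −(z-row coeff of x1)·ratio = −(-11/5)·(170/27) = 374/27.
New z = 27 + (374/27) = 1103/27.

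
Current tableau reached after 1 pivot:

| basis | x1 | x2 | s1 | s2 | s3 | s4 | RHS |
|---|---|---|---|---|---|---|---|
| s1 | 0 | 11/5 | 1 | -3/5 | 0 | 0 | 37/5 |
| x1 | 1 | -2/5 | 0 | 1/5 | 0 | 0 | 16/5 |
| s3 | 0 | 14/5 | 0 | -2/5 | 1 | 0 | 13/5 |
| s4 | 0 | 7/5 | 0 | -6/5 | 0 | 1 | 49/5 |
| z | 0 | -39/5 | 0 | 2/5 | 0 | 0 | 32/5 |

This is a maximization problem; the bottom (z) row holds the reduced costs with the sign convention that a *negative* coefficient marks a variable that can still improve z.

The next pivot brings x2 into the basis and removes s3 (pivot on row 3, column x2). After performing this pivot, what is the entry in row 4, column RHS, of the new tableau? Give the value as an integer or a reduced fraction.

Pivot element is row 3, column x2: 14/5.
Normalize row 3: new (row 3, RHS) = (13/5)/(14/5) = 13/14.
row 4 ← row 4 − (7/5)·(new row 3): 49/5 − (7/5)·(13/14) = 17/2.

17/2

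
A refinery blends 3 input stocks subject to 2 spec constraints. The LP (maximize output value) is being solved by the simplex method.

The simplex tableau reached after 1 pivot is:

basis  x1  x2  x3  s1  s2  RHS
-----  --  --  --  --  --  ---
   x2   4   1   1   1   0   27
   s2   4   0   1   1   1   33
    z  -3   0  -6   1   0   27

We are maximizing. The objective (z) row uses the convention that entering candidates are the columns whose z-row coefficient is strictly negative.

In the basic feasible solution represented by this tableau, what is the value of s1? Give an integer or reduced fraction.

0

s1 is nonbasic (not in the basis column), so its value in the current BFS is 0.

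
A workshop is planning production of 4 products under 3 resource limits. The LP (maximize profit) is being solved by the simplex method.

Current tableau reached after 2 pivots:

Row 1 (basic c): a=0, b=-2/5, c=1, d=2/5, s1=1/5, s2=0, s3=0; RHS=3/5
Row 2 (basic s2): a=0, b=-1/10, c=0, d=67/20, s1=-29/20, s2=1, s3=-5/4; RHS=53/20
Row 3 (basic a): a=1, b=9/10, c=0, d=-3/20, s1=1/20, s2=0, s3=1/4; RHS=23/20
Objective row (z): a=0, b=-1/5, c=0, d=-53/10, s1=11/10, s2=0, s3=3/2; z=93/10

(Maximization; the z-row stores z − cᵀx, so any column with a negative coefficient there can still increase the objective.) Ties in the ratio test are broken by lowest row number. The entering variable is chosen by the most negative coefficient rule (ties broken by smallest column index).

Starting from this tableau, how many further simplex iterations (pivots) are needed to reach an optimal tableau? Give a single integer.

pivot: d in, s2 out → z = 904/67
pivot: s1 in, c out → z = 72/5
pivot: b in, a out → z = 184/11
No improving column remains; optimal.

3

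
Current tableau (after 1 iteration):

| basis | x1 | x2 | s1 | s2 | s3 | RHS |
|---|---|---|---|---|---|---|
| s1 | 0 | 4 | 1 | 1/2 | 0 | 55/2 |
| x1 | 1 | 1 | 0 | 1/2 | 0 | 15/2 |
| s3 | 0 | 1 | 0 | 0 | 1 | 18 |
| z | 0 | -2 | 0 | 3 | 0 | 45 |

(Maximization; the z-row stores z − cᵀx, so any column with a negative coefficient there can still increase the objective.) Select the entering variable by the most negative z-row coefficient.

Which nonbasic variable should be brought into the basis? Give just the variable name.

x2

Objective-row coefficients: x1: 0, x2: -2, s1: 0, s2: 3, s3: 0.
The most negative is -2 in column x2, so x2 enters.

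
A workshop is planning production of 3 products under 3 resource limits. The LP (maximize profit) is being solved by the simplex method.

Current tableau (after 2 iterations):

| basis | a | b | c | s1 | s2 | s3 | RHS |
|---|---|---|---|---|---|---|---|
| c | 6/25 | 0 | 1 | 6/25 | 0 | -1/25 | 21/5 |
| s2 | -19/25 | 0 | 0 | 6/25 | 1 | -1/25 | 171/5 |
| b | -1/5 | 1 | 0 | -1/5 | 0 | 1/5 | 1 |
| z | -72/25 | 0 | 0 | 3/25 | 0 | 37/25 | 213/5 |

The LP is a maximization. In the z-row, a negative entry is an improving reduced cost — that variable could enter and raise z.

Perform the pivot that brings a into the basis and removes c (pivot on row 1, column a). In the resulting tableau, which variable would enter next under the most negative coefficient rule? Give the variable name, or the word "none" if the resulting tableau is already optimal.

none

Pivot element 6/25. New z-row = old z-row − (-72/25)·(row 1/(6/25)).
Updated z-row coefficients: a: 0, b: 0, c: 12, s1: 3, s2: 0, s3: 1.
No coefficient is strictly negative; the tableau after this pivot is optimal.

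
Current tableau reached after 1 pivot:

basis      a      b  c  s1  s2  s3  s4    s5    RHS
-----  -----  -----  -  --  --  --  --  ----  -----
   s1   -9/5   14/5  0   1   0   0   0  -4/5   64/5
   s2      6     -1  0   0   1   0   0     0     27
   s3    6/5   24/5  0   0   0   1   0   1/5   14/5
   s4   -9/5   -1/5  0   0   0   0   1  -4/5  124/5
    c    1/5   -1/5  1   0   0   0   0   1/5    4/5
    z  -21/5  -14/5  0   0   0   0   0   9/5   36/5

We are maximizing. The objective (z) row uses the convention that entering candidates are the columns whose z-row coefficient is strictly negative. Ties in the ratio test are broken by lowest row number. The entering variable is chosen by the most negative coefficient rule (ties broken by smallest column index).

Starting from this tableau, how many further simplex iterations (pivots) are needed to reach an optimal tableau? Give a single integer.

pivot: a in, s3 out → z = 17
No improving column remains; optimal.

1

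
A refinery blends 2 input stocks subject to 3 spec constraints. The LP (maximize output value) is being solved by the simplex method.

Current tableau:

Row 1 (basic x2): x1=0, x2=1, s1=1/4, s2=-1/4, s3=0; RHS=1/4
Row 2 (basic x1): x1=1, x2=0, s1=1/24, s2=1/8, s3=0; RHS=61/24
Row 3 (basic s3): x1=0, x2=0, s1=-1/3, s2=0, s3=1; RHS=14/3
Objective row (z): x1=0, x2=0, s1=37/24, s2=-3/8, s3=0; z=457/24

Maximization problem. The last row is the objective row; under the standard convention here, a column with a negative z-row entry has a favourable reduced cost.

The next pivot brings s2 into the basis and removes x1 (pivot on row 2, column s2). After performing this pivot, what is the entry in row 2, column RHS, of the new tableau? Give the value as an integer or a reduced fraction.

Pivot element is row 2, column s2: 1/8.
Normalize row 2: new (row 2, RHS) = (61/24)/(1/8) = 61/3.
Row 2 is the pivot row, so the entry is 61/3.

61/3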